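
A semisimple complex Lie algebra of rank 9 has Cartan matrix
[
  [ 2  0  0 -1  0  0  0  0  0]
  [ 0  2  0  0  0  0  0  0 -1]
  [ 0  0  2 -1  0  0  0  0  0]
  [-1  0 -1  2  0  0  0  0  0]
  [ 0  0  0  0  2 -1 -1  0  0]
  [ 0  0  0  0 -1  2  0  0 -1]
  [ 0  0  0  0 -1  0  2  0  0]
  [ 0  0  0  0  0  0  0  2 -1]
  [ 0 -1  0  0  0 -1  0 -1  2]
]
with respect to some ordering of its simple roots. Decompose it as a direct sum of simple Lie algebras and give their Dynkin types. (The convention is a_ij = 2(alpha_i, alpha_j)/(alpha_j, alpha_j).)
type A_3 ⊕ type D_6

The diagram associated to this matrix has two connected components: the simple roots {alpha_1, alpha_3, alpha_4} form a chain of 3 nodes with single edges (A_3), and {alpha_2, alpha_5, alpha_6, alpha_7, alpha_8, alpha_9} form a chain of 4 nodes with a fork of two nodes at one end (D_6). A semisimple Lie algebra decomposes uniquely as the direct sum of simple ideals, one per connected component of its Dynkin diagram, so g ≅ A_3 ⊕ D_6 (dimension 15 + 66 = 81).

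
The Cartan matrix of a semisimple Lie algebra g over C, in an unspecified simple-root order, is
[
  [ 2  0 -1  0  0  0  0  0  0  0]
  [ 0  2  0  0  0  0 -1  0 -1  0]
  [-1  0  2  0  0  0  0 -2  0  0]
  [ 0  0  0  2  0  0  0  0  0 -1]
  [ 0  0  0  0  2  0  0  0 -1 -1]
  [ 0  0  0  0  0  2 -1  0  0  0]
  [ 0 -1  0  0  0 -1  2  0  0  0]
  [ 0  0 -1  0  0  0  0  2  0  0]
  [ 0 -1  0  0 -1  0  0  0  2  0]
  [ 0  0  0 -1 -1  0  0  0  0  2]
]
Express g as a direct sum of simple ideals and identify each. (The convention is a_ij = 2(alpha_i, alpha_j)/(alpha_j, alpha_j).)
The diagram associated to this matrix has two connected components: the simple roots {alpha_2, alpha_4, alpha_5, alpha_6, alpha_7, alpha_9, alpha_10} form a chain of 7 nodes with single edges (A_7), and {alpha_1, alpha_3, alpha_8} form a chain of 3 nodes with a double edge at one end; the terminal node there is the unique short simple root (B_3). A semisimple Lie algebra decomposes uniquely as the direct sum of simple ideals, one per connected component of its Dynkin diagram, so g ≅ A_7 ⊕ B_3 (dimension 63 + 21 = 84).

A_7 (sl(8)) ⊕ B_3 (so(7))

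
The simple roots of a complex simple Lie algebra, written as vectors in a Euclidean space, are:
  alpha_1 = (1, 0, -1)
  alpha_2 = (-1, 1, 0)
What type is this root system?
Compute the Cartan integers a_ij = 2(alpha_i, alpha_j)/(alpha_j, alpha_j); the resulting 2x2 Cartan matrix is
[[2, -1], [-1, 2]].
All simple roots have the same length, so the diagram is simply laced. The associated Dynkin diagram is a chain of 2 nodes with single edges (A_2), so the type is A_2 (the algebra sl(3)).

A2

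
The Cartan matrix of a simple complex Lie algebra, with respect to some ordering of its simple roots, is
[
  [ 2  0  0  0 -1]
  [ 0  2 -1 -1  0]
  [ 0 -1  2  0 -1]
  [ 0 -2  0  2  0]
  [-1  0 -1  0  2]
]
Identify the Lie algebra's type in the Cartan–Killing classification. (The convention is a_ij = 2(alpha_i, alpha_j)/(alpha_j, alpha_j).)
The matrix has rank 5 with 2's on the diagonal. Reading the off-diagonal entries as Dynkin edges (a single edge where a_ij = a_ji = -1; a double or triple edge where a_ij * a_ji = 2 or 3), the diagram is a chain of 5 nodes with a double edge at one end; the terminal node there is the unique long simple root (C_5). One simple-root ordering that puts it in standard form is (alpha_1, alpha_5, alpha_3, alpha_2, alpha_4). So the algebra is type C_5, i.e. sp(10).

C_5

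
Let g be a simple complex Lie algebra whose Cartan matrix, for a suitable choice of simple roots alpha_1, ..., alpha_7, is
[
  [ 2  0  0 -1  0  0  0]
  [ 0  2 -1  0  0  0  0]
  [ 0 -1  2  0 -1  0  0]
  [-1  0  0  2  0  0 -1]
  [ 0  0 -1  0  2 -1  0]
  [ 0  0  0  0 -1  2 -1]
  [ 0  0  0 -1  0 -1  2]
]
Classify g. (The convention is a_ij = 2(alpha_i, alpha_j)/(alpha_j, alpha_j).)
The matrix has rank 7 with 2's on the diagonal. Reading the off-diagonal entries as Dynkin edges (a single edge where a_ij = a_ji = -1; a double or triple edge where a_ij * a_ji = 2 or 3), the diagram is a chain of 7 nodes with single edges (A_7). One simple-root ordering that puts it in standard form is (alpha_1, alpha_4, alpha_7, alpha_6, alpha_5, alpha_3, alpha_2). So the algebra is type A_7, i.e. sl(8).

type A_7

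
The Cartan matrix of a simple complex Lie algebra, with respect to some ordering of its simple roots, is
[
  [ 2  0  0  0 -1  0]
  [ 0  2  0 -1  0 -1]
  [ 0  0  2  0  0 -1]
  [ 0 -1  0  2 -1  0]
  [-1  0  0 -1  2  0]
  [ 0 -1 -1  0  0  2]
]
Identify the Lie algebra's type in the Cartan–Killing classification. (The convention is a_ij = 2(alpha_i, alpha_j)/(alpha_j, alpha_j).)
The matrix has rank 6 with 2's on the diagonal. Reading the off-diagonal entries as Dynkin edges (a single edge where a_ij = a_ji = -1; a double or triple edge where a_ij * a_ji = 2 or 3), the diagram is a chain of 6 nodes with single edges (A_6). One simple-root ordering that puts it in standard form is (alpha_3, alpha_6, alpha_2, alpha_4, alpha_5, alpha_1). So the algebra is type A_6, i.e. sl(7).

type A_6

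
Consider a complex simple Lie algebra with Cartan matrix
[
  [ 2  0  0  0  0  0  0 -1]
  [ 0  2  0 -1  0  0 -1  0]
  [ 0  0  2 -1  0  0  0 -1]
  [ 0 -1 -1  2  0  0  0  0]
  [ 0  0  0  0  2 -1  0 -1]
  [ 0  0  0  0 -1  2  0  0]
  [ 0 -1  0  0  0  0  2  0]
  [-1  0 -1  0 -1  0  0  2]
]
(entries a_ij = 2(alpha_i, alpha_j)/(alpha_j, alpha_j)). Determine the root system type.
E8

The matrix has rank 8 with 2's on the diagonal. Reading the off-diagonal entries as Dynkin edges (a single edge where a_ij = a_ji = -1; a double or triple edge where a_ij * a_ji = 2 or 3), the diagram is a chain of 7 nodes with one extra node attached to the third node from one end (E_8). One simple-root ordering that puts it in standard form is (alpha_6, alpha_1, alpha_5, alpha_8, alpha_3, alpha_4, alpha_2, alpha_7). So the algebra is type E_8.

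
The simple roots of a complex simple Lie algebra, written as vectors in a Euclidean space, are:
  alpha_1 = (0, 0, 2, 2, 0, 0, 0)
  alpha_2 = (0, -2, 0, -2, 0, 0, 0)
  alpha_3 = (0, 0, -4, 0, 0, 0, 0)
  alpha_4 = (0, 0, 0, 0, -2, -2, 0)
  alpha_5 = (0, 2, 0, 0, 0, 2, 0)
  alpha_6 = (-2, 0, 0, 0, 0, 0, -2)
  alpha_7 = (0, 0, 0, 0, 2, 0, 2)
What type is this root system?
type C_7

Compute the Cartan integers a_ij = 2(alpha_i, alpha_j)/(alpha_j, alpha_j); the resulting 7x7 Cartan matrix is
[[2, -1, -1, 0, 0, 0, 0], [-1, 2, 0, 0, -1, 0, 0], [-2, 0, 2, 0, 0, 0, 0], [0, 0, 0, 2, -1, 0, -1], [0, -1, 0, -1, 2, 0, 0], [0, 0, 0, 0, 0, 2, -1], [0, 0, 0, -1, 0, -1, 2]].
The roots have two lengths (squared-length ratio 2:1); the short ones are alpha_{1,2,4,5,6,7}. The associated Dynkin diagram is a chain of 7 nodes with a double edge at one end; the terminal node there is the unique long simple root (C_7), so the type is C_7 (the algebra sp(14)).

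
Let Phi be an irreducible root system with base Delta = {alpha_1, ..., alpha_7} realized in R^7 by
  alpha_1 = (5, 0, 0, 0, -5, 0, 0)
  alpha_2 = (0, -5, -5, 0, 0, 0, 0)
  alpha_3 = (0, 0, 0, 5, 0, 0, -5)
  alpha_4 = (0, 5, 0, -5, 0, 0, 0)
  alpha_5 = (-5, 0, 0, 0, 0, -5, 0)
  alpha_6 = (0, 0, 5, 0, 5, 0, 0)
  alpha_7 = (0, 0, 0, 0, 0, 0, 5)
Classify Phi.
B7

Compute the Cartan integers a_ij = 2(alpha_i, alpha_j)/(alpha_j, alpha_j); the resulting 7x7 Cartan matrix is
[[2, 0, 0, 0, -1, -1, 0], [0, 2, 0, -1, 0, -1, 0], [0, 0, 2, -1, 0, 0, -2], [0, -1, -1, 2, 0, 0, 0], [-1, 0, 0, 0, 2, 0, 0], [-1, -1, 0, 0, 0, 2, 0], [0, 0, -1, 0, 0, 0, 2]].
The roots have two lengths (squared-length ratio 2:1); the short ones are alpha_{7}. The associated Dynkin diagram is a chain of 7 nodes with a double edge at one end; the terminal node there is the unique short simple root (B_7), so the type is B_7 (the algebra so(15)).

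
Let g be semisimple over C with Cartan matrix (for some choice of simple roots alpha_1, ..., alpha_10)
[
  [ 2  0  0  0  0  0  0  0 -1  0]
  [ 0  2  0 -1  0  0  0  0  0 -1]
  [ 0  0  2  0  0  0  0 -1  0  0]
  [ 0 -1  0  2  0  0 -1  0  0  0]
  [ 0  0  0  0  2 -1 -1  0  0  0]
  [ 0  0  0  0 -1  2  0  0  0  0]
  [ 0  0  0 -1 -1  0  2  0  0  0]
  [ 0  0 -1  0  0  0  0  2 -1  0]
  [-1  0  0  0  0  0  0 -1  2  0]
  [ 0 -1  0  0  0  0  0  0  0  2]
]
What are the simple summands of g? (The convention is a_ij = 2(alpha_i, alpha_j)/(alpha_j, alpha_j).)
type A_4 + type A_6

The diagram associated to this matrix has two connected components: the simple roots {alpha_1, alpha_3, alpha_8, alpha_9} form a chain of 4 nodes with single edges (A_4), and {alpha_2, alpha_4, alpha_5, alpha_6, alpha_7, alpha_10} form a chain of 6 nodes with single edges (A_6). A semisimple Lie algebra decomposes uniquely as the direct sum of simple ideals, one per connected component of its Dynkin diagram, so g ≅ A_4 ⊕ A_6 (dimension 24 + 48 = 72).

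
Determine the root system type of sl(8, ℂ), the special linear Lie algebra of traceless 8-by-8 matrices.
This is sl(8), which has dimension 8^2 - 1 = 63 and rank 8 - 1 = 7 (a Cartan subalgebra is the diagonal traceless matrices). In the classification of classical Lie algebras, the special linear algebra sl(n+1) has type A_n; here n = 7, so the Dynkin diagram is a chain of 7 nodes with single edges (A_7). Hence the type is A_7.

A_7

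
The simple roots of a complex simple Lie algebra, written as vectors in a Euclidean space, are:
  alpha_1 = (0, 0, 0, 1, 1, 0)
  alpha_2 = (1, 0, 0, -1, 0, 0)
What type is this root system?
Compute the Cartan integers a_ij = 2(alpha_i, alpha_j)/(alpha_j, alpha_j); the resulting 2x2 Cartan matrix is
[[2, -1], [-1, 2]].
All simple roots have the same length, so the diagram is simply laced. The associated Dynkin diagram is a chain of 2 nodes with single edges (A_2), so the type is A_2 (the algebra sl(3)).

A2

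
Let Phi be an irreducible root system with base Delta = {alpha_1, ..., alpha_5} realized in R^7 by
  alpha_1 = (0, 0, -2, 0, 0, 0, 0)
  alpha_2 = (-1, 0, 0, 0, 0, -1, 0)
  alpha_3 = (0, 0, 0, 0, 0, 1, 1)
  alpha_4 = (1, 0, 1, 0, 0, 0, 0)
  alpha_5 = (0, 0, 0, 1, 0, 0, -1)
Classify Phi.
Compute the Cartan integers a_ij = 2(alpha_i, alpha_j)/(alpha_j, alpha_j); the resulting 5x5 Cartan matrix is
[[2, 0, 0, -2, 0], [0, 2, -1, -1, 0], [0, -1, 2, 0, -1], [-1, -1, 0, 2, 0], [0, 0, -1, 0, 2]].
The roots have two lengths (squared-length ratio 2:1); the short ones are alpha_{2,3,4,5}. The associated Dynkin diagram is a chain of 5 nodes with a double edge at one end; the terminal node there is the unique long simple root (C_5), so the type is C_5 (the algebra sp(10)).

C_5 (sp(10))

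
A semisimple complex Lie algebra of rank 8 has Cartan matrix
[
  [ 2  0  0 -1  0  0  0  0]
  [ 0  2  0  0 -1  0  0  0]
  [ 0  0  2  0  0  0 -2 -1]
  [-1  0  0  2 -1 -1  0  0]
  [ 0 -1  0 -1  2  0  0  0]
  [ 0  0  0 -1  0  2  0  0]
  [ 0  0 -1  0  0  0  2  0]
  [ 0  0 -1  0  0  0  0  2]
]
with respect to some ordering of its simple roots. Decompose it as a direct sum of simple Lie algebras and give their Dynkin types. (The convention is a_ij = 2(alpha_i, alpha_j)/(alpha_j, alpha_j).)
type B_3 ⊕ type D_5

The diagram associated to this matrix has two connected components: the simple roots {alpha_3, alpha_7, alpha_8} form a chain of 3 nodes with a double edge at one end; the terminal node there is the unique short simple root (B_3), and {alpha_1, alpha_2, alpha_4, alpha_5, alpha_6} form a chain of 3 nodes with a fork of two nodes at one end (D_5). A semisimple Lie algebra decomposes uniquely as the direct sum of simple ideals, one per connected component of its Dynkin diagram, so g ≅ B_3 ⊕ D_5 (dimension 21 + 45 = 66).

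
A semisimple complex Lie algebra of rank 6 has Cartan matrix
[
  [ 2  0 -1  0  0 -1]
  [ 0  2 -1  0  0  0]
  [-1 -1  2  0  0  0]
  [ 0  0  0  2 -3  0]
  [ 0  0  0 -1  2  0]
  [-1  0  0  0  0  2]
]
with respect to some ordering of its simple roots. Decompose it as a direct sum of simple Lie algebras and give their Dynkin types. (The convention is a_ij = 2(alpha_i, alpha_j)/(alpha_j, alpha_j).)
A_4 (sl(5)) ⊕ G_2

The diagram associated to this matrix has two connected components: the simple roots {alpha_1, alpha_2, alpha_3, alpha_6} form a chain of 4 nodes with single edges (A_4), and {alpha_4, alpha_5} form two nodes joined by a triple edge (G_2). A semisimple Lie algebra decomposes uniquely as the direct sum of simple ideals, one per connected component of its Dynkin diagram, so g ≅ A_4 ⊕ G_2 (dimension 24 + 14 = 38).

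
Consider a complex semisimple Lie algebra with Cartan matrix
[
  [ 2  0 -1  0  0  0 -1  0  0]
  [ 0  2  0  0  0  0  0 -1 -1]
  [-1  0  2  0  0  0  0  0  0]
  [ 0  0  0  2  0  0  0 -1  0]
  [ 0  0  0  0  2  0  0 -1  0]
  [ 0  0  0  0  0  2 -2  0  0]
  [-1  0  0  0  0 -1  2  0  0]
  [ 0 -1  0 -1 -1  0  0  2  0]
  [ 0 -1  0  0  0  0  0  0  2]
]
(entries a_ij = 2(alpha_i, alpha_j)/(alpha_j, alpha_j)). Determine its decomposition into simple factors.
The diagram associated to this matrix has two connected components: the simple roots {alpha_1, alpha_3, alpha_6, alpha_7} form a chain of 4 nodes with a double edge at one end; the terminal node there is the unique long simple root (C_4), and {alpha_2, alpha_4, alpha_5, alpha_8, alpha_9} form a chain of 3 nodes with a fork of two nodes at one end (D_5). A semisimple Lie algebra decomposes uniquely as the direct sum of simple ideals, one per connected component of its Dynkin diagram, so g ≅ C_4 ⊕ D_5 (dimension 36 + 45 = 81).

C4 + D5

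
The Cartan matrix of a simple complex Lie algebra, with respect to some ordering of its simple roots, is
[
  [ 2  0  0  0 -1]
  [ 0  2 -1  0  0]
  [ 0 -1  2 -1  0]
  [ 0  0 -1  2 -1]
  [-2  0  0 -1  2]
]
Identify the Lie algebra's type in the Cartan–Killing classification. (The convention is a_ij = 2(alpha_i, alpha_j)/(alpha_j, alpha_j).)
The matrix has rank 5 with 2's on the diagonal. Reading the off-diagonal entries as Dynkin edges (a single edge where a_ij = a_ji = -1; a double or triple edge where a_ij * a_ji = 2 or 3), the diagram is a chain of 5 nodes with a double edge at one end; the terminal node there is the unique short simple root (B_5). One simple-root ordering that puts it in standard form is (alpha_2, alpha_3, alpha_4, alpha_5, alpha_1). So the algebra is type B_5, i.e. so(11).

B_5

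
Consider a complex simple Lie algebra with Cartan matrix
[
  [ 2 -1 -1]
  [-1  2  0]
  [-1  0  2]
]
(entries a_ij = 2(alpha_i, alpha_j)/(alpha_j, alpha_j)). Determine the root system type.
A_3 (sl(4))

The matrix has rank 3 with 2's on the diagonal. Reading the off-diagonal entries as Dynkin edges (a single edge where a_ij = a_ji = -1; a double or triple edge where a_ij * a_ji = 2 or 3), the diagram is a chain of 3 nodes with single edges (A_3). One simple-root ordering that puts it in standard form is (alpha_2, alpha_1, alpha_3). So the algebra is type A_3, i.e. sl(4).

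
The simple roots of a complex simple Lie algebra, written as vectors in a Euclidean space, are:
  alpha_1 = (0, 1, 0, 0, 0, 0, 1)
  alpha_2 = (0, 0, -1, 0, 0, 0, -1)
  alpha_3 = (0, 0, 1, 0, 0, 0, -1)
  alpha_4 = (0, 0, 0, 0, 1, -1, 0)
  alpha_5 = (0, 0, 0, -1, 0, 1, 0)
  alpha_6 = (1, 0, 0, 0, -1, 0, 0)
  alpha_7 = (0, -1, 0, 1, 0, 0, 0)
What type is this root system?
type D_7

Compute the Cartan integers a_ij = 2(alpha_i, alpha_j)/(alpha_j, alpha_j); the resulting 7x7 Cartan matrix is
[[2, -1, -1, 0, 0, 0, -1], [-1, 2, 0, 0, 0, 0, 0], [-1, 0, 2, 0, 0, 0, 0], [0, 0, 0, 2, -1, -1, 0], [0, 0, 0, -1, 2, 0, -1], [0, 0, 0, -1, 0, 2, 0], [-1, 0, 0, 0, -1, 0, 2]].
All simple roots have the same length, so the diagram is simply laced. The associated Dynkin diagram is a chain of 5 nodes with a fork of two nodes at one end (D_7), so the type is D_7 (the algebra so(14)).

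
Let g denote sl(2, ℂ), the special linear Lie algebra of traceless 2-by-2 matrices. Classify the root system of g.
A_1

This is sl(2), which has dimension 2^2 - 1 = 3 and rank 2 - 1 = 1 (a Cartan subalgebra is the diagonal traceless matrices). In the classification of classical Lie algebras, the special linear algebra sl(n+1) has type A_n; here n = 1, so the Dynkin diagram is a chain of 1 nodes with single edges (A_1). Hence the type is A_1.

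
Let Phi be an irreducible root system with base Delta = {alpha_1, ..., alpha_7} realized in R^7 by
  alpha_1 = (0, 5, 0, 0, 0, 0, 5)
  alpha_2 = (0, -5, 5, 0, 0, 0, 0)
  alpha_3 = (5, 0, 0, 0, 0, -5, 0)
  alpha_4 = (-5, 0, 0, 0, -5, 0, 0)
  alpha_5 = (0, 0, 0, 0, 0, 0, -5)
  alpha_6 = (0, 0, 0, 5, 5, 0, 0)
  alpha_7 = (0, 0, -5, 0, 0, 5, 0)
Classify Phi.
Compute the Cartan integers a_ij = 2(alpha_i, alpha_j)/(alpha_j, alpha_j); the resulting 7x7 Cartan matrix is
[[2, -1, 0, 0, -2, 0, 0], [-1, 2, 0, 0, 0, 0, -1], [0, 0, 2, -1, 0, 0, -1], [0, 0, -1, 2, 0, -1, 0], [-1, 0, 0, 0, 2, 0, 0], [0, 0, 0, -1, 0, 2, 0], [0, -1, -1, 0, 0, 0, 2]].
The roots have two lengths (squared-length ratio 2:1); the short ones are alpha_{5}. The associated Dynkin diagram is a chain of 7 nodes with a double edge at one end; the terminal node there is the unique short simple root (B_7), so the type is B_7 (the algebra so(15)).

type B_7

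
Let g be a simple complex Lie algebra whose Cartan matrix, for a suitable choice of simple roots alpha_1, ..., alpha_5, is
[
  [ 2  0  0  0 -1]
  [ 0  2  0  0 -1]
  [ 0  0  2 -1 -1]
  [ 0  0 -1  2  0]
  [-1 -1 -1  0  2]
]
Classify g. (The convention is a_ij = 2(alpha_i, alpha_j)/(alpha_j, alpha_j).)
type D_5

The matrix has rank 5 with 2's on the diagonal. Reading the off-diagonal entries as Dynkin edges (a single edge where a_ij = a_ji = -1; a double or triple edge where a_ij * a_ji = 2 or 3), the diagram is a chain of 3 nodes with a fork of two nodes at one end (D_5). One simple-root ordering that puts it in standard form is (alpha_4, alpha_3, alpha_5, alpha_1, alpha_2). So the algebra is type D_5, i.e. so(10).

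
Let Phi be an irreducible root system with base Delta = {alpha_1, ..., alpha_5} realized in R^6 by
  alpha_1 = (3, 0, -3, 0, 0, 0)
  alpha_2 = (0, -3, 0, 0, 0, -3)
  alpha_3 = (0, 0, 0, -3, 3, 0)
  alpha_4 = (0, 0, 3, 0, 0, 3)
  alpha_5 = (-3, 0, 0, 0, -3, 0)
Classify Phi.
A_5

Compute the Cartan integers a_ij = 2(alpha_i, alpha_j)/(alpha_j, alpha_j); the resulting 5x5 Cartan matrix is
[[2, 0, 0, -1, -1], [0, 2, 0, -1, 0], [0, 0, 2, 0, -1], [-1, -1, 0, 2, 0], [-1, 0, -1, 0, 2]].
All simple roots have the same length, so the diagram is simply laced. The associated Dynkin diagram is a chain of 5 nodes with single edges (A_5), so the type is A_5 (the algebra sl(6)).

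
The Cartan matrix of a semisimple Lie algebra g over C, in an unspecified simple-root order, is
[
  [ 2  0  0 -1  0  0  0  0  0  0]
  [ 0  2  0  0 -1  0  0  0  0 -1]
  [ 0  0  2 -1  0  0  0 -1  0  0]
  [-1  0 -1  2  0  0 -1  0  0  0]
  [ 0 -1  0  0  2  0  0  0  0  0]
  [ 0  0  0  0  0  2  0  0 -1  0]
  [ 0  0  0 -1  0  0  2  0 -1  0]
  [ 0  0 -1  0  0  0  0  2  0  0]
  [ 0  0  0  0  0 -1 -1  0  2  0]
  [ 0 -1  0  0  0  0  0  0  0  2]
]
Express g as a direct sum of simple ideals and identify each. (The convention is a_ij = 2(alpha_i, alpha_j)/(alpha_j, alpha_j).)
A_3 (sl(4)) + E_7

The diagram associated to this matrix has two connected components: the simple roots {alpha_2, alpha_5, alpha_10} form a chain of 3 nodes with single edges (A_3), and {alpha_1, alpha_3, alpha_4, alpha_6, alpha_7, alpha_8, alpha_9} form a chain of 6 nodes with one extra node attached to the third node from one end (E_7). A semisimple Lie algebra decomposes uniquely as the direct sum of simple ideals, one per connected component of its Dynkin diagram, so g ≅ A_3 ⊕ E_7 (dimension 15 + 133 = 148).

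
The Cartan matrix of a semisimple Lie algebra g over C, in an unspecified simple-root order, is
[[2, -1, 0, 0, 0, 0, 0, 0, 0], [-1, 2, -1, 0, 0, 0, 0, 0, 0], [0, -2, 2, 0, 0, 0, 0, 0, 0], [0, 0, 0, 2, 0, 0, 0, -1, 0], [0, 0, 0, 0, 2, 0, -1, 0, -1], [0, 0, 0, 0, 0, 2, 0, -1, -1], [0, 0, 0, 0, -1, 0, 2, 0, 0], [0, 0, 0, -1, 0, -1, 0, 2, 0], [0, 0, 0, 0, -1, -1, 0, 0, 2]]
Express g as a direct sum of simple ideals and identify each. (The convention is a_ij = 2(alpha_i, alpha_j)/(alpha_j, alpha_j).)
A_6 (sl(7)) + C_3 (sp(6))

The diagram associated to this matrix has two connected components: the simple roots {alpha_4, alpha_5, alpha_6, alpha_7, alpha_8, alpha_9} form a chain of 6 nodes with single edges (A_6), and {alpha_1, alpha_2, alpha_3} form a chain of 3 nodes with a double edge at one end; the terminal node there is the unique long simple root (C_3). A semisimple Lie algebra decomposes uniquely as the direct sum of simple ideals, one per connected component of its Dynkin diagram, so g ≅ A_6 ⊕ C_3 (dimension 48 + 21 = 69).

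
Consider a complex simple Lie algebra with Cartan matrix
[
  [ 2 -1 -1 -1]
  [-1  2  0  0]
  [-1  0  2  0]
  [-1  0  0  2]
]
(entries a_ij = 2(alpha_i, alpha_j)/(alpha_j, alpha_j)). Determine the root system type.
The matrix has rank 4 with 2's on the diagonal. Reading the off-diagonal entries as Dynkin edges (a single edge where a_ij = a_ji = -1; a double or triple edge where a_ij * a_ji = 2 or 3), the diagram is a chain of 2 nodes with a fork of two nodes at one end (D_4). One simple-root ordering that puts it in standard form is (alpha_3, alpha_1, alpha_2, alpha_4). So the algebra is type D_4, i.e. so(8).

type D_4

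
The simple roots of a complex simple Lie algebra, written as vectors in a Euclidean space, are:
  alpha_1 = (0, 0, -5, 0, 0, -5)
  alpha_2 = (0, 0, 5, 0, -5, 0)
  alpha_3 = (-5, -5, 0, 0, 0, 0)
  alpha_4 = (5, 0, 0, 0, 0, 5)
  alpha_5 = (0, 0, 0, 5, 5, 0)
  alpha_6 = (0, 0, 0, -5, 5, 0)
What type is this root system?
Compute the Cartan integers a_ij = 2(alpha_i, alpha_j)/(alpha_j, alpha_j); the resulting 6x6 Cartan matrix is
[[2, -1, 0, -1, 0, 0], [-1, 2, 0, 0, -1, -1], [0, 0, 2, -1, 0, 0], [-1, 0, -1, 2, 0, 0], [0, -1, 0, 0, 2, 0], [0, -1, 0, 0, 0, 2]].
All simple roots have the same length, so the diagram is simply laced. The associated Dynkin diagram is a chain of 4 nodes with a fork of two nodes at one end (D_6), so the type is D_6 (the algebra so(12)).

type D_6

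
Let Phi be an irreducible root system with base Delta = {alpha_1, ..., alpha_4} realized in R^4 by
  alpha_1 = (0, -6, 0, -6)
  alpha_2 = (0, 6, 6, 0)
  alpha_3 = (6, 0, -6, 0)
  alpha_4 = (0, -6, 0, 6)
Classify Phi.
D4

Compute the Cartan integers a_ij = 2(alpha_i, alpha_j)/(alpha_j, alpha_j); the resulting 4x4 Cartan matrix is
[[2, -1, 0, 0], [-1, 2, -1, -1], [0, -1, 2, 0], [0, -1, 0, 2]].
All simple roots have the same length, so the diagram is simply laced. The associated Dynkin diagram is a chain of 2 nodes with a fork of two nodes at one end (D_4), so the type is D_4 (the algebra so(8)).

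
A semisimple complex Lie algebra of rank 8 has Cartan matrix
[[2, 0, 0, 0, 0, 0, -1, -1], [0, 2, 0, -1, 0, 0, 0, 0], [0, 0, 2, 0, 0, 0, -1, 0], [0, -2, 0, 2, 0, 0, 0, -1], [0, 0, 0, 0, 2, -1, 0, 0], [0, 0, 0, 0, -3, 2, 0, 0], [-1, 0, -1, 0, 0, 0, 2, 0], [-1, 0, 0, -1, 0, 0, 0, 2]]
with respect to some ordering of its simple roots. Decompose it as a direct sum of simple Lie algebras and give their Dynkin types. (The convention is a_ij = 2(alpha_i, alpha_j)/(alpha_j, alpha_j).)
The diagram associated to this matrix has two connected components: the simple roots {alpha_1, alpha_2, alpha_3, alpha_4, alpha_7, alpha_8} form a chain of 6 nodes with a double edge at one end; the terminal node there is the unique short simple root (B_6), and {alpha_5, alpha_6} form two nodes joined by a triple edge (G_2). A semisimple Lie algebra decomposes uniquely as the direct sum of simple ideals, one per connected component of its Dynkin diagram, so g ≅ B_6 ⊕ G_2 (dimension 78 + 14 = 92).

B_6 + G_2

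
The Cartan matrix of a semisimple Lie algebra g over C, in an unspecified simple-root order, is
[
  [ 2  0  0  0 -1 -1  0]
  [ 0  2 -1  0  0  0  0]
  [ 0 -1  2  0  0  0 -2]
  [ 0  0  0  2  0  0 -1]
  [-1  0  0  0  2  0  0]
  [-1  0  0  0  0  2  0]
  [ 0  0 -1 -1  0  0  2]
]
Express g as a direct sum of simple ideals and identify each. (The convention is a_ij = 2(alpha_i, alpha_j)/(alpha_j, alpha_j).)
A3 + F4

The diagram associated to this matrix has two connected components: the simple roots {alpha_1, alpha_5, alpha_6} form a chain of 3 nodes with single edges (A_3), and {alpha_2, alpha_3, alpha_4, alpha_7} form a chain of 4 nodes with a double edge between the middle two (F_4). A semisimple Lie algebra decomposes uniquely as the direct sum of simple ideals, one per connected component of its Dynkin diagram, so g ≅ A_3 ⊕ F_4 (dimension 15 + 52 = 67).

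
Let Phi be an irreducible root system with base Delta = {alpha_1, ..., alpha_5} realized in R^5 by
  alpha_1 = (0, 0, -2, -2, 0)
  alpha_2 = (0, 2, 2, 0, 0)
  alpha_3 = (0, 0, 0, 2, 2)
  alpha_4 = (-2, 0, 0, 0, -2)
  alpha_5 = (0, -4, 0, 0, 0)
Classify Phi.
C5

Compute the Cartan integers a_ij = 2(alpha_i, alpha_j)/(alpha_j, alpha_j); the resulting 5x5 Cartan matrix is
[[2, -1, -1, 0, 0], [-1, 2, 0, 0, -1], [-1, 0, 2, -1, 0], [0, 0, -1, 2, 0], [0, -2, 0, 0, 2]].
The roots have two lengths (squared-length ratio 2:1); the short ones are alpha_{1,2,3,4}. The associated Dynkin diagram is a chain of 5 nodes with a double edge at one end; the terminal node there is the unique long simple root (C_5), so the type is C_5 (the algebra sp(10)).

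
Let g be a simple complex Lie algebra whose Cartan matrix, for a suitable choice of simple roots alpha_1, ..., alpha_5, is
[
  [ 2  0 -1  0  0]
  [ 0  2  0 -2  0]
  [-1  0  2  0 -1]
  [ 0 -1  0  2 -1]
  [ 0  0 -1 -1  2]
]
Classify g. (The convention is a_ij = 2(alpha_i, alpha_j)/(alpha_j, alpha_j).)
The matrix has rank 5 with 2's on the diagonal. Reading the off-diagonal entries as Dynkin edges (a single edge where a_ij = a_ji = -1; a double or triple edge where a_ij * a_ji = 2 or 3), the diagram is a chain of 5 nodes with a double edge at one end; the terminal node there is the unique long simple root (C_5). One simple-root ordering that puts it in standard form is (alpha_1, alpha_3, alpha_5, alpha_4, alpha_2). So the algebra is type C_5, i.e. sp(10).

C_5 (sp(10))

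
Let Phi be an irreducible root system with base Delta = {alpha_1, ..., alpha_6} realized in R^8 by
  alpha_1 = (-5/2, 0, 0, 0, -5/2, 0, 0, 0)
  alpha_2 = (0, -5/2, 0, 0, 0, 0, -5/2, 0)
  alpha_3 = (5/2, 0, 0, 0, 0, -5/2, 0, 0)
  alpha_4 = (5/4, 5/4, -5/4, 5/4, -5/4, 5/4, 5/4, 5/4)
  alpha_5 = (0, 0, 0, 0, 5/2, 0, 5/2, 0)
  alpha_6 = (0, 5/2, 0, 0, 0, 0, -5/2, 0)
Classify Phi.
E6

Compute the Cartan integers a_ij = 2(alpha_i, alpha_j)/(alpha_j, alpha_j); the resulting 6x6 Cartan matrix is
[[2, 0, -1, 0, -1, 0], [0, 2, 0, -1, -1, 0], [-1, 0, 2, 0, 0, 0], [0, -1, 0, 2, 0, 0], [-1, -1, 0, 0, 2, -1], [0, 0, 0, 0, -1, 2]].
All simple roots have the same length, so the diagram is simply laced. The associated Dynkin diagram is a chain of 5 nodes with one extra node attached to the third node from one end (E_6), so the type is E_6.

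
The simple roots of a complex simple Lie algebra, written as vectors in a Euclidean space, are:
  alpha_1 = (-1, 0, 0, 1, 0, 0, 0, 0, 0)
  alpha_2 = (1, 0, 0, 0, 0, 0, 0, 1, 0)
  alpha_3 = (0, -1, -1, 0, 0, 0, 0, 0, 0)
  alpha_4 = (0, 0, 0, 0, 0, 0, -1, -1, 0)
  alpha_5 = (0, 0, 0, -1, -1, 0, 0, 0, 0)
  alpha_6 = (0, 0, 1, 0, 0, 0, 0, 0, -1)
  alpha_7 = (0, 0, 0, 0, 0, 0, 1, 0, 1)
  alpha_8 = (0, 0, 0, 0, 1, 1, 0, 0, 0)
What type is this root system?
Compute the Cartan integers a_ij = 2(alpha_i, alpha_j)/(alpha_j, alpha_j); the resulting 8x8 Cartan matrix is
[[2, -1, 0, 0, -1, 0, 0, 0], [-1, 2, 0, -1, 0, 0, 0, 0], [0, 0, 2, 0, 0, -1, 0, 0], [0, -1, 0, 2, 0, 0, -1, 0], [-1, 0, 0, 0, 2, 0, 0, -1], [0, 0, -1, 0, 0, 2, -1, 0], [0, 0, 0, -1, 0, -1, 2, 0], [0, 0, 0, 0, -1, 0, 0, 2]].
All simple roots have the same length, so the diagram is simply laced. The associated Dynkin diagram is a chain of 8 nodes with single edges (A_8), so the type is A_8 (the algebra sl(9)).

A8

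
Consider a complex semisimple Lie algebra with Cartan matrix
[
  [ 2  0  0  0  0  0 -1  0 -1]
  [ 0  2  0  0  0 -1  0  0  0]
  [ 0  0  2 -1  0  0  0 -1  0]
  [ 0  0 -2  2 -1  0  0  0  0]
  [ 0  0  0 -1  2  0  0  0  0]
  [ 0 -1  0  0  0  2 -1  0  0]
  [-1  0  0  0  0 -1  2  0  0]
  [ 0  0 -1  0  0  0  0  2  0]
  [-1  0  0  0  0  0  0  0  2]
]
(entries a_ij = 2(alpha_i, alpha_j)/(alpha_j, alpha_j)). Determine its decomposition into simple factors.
A_5 (sl(6)) ⊕ F_4

The diagram associated to this matrix has two connected components: the simple roots {alpha_1, alpha_2, alpha_6, alpha_7, alpha_9} form a chain of 5 nodes with single edges (A_5), and {alpha_3, alpha_4, alpha_5, alpha_8} form a chain of 4 nodes with a double edge between the middle two (F_4). A semisimple Lie algebra decomposes uniquely as the direct sum of simple ideals, one per connected component of its Dynkin diagram, so g ≅ A_5 ⊕ F_4 (dimension 35 + 52 = 87).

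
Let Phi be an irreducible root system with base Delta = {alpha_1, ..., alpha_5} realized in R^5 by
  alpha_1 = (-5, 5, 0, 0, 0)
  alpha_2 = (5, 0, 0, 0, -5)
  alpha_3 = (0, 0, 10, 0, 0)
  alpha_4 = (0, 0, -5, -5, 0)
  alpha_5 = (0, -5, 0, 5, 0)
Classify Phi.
Compute the Cartan integers a_ij = 2(alpha_i, alpha_j)/(alpha_j, alpha_j); the resulting 5x5 Cartan matrix is
[[2, -1, 0, 0, -1], [-1, 2, 0, 0, 0], [0, 0, 2, -2, 0], [0, 0, -1, 2, -1], [-1, 0, 0, -1, 2]].
The roots have two lengths (squared-length ratio 2:1); the short ones are alpha_{1,2,4,5}. The associated Dynkin diagram is a chain of 5 nodes with a double edge at one end; the terminal node there is the unique long simple root (C_5), so the type is C_5 (the algebra sp(10)).

C5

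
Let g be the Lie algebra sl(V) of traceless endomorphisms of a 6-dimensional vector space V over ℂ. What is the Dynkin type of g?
This is sl(6), which has dimension 6^2 - 1 = 35 and rank 6 - 1 = 5 (a Cartan subalgebra is the diagonal traceless matrices). In the classification of classical Lie algebras, the special linear algebra sl(n+1) has type A_n; here n = 5, so the Dynkin diagram is a chain of 5 nodes with single edges (A_5). Hence the type is A_5.

A_5 (sl(6))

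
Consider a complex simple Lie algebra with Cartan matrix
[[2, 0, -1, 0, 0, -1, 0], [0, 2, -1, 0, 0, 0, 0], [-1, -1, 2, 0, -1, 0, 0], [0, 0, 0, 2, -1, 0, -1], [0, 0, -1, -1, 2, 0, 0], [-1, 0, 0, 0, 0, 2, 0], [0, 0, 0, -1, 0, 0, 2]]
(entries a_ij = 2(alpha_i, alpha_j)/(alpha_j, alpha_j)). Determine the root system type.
E_7

The matrix has rank 7 with 2's on the diagonal. Reading the off-diagonal entries as Dynkin edges (a single edge where a_ij = a_ji = -1; a double or triple edge where a_ij * a_ji = 2 or 3), the diagram is a chain of 6 nodes with one extra node attached to the third node from one end (E_7). One simple-root ordering that puts it in standard form is (alpha_6, alpha_2, alpha_1, alpha_3, alpha_5, alpha_4, alpha_7). So the algebra is type E_7.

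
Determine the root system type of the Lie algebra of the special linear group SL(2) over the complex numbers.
A1

This is sl(2), which has dimension 2^2 - 1 = 3 and rank 2 - 1 = 1 (a Cartan subalgebra is the diagonal traceless matrices). In the classification of classical Lie algebras, the special linear algebra sl(n+1) has type A_n; here n = 1, so the Dynkin diagram is a chain of 1 nodes with single edges (A_1). Hence the type is A_1.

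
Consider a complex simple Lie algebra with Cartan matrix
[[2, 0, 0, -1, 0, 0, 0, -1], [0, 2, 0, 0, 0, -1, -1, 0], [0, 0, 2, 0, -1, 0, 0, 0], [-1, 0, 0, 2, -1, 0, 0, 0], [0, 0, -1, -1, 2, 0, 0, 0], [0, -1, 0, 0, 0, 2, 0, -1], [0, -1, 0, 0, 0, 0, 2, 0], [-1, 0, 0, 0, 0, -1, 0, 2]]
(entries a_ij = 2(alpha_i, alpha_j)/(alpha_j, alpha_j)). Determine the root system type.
The matrix has rank 8 with 2's on the diagonal. Reading the off-diagonal entries as Dynkin edges (a single edge where a_ij = a_ji = -1; a double or triple edge where a_ij * a_ji = 2 or 3), the diagram is a chain of 8 nodes with single edges (A_8). One simple-root ordering that puts it in standard form is (alpha_3, alpha_5, alpha_4, alpha_1, alpha_8, alpha_6, alpha_2, alpha_7). So the algebra is type A_8, i.e. sl(9).

A_8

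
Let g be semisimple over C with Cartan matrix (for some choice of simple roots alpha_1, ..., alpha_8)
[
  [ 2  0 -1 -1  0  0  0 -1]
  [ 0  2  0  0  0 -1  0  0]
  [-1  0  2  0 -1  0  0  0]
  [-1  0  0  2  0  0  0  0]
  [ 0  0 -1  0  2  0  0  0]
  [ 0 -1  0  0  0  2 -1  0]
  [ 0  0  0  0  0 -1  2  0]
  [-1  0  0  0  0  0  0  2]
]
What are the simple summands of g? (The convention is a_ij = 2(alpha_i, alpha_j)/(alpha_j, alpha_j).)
The diagram associated to this matrix has two connected components: the simple roots {alpha_2, alpha_6, alpha_7} form a chain of 3 nodes with single edges (A_3), and {alpha_1, alpha_3, alpha_4, alpha_5, alpha_8} form a chain of 3 nodes with a fork of two nodes at one end (D_5). A semisimple Lie algebra decomposes uniquely as the direct sum of simple ideals, one per connected component of its Dynkin diagram, so g ≅ A_3 ⊕ D_5 (dimension 15 + 45 = 60).

type A_3 ⊕ type D_5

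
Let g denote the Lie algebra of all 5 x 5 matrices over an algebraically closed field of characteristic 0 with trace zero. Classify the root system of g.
A4

This is sl(5), which has dimension 5^2 - 1 = 24 and rank 5 - 1 = 4 (a Cartan subalgebra is the diagonal traceless matrices). In the classification of classical Lie algebras, the special linear algebra sl(n+1) has type A_n; here n = 4, so the Dynkin diagram is a chain of 4 nodes with single edges (A_4). Hence the type is A_4.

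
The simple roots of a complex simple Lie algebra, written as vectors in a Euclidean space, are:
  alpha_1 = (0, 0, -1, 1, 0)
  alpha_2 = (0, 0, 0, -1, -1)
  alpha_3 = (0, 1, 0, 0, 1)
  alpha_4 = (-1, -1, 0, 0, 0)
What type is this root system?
Compute the Cartan integers a_ij = 2(alpha_i, alpha_j)/(alpha_j, alpha_j); the resulting 4x4 Cartan matrix is
[[2, -1, 0, 0], [-1, 2, -1, 0], [0, -1, 2, -1], [0, 0, -1, 2]].
All simple roots have the same length, so the diagram is simply laced. The associated Dynkin diagram is a chain of 4 nodes with single edges (A_4), so the type is A_4 (the algebra sl(5)).

A_4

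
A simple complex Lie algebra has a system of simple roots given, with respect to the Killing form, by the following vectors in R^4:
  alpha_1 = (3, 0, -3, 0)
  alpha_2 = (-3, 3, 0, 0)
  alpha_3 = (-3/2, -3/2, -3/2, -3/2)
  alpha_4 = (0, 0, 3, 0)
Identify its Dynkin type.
F_4

Compute the Cartan integers a_ij = 2(alpha_i, alpha_j)/(alpha_j, alpha_j); the resulting 4x4 Cartan matrix is
[[2, -1, 0, -2], [-1, 2, 0, 0], [0, 0, 2, -1], [-1, 0, -1, 2]].
The roots have two lengths (squared-length ratio 2:1); the short ones are alpha_{3,4}. The associated Dynkin diagram is a chain of 4 nodes with a double edge between the middle two (F_4), so the type is F_4.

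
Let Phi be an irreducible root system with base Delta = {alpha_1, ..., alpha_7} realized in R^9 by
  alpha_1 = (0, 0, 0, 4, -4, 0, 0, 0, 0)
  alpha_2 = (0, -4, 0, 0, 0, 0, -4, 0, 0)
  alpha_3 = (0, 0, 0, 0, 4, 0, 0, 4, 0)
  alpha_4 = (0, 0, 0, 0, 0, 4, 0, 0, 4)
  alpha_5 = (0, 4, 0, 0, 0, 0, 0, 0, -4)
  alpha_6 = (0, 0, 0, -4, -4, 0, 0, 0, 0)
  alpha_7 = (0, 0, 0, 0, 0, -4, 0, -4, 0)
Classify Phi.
D_7

Compute the Cartan integers a_ij = 2(alpha_i, alpha_j)/(alpha_j, alpha_j); the resulting 7x7 Cartan matrix is
[[2, 0, -1, 0, 0, 0, 0], [0, 2, 0, 0, -1, 0, 0], [-1, 0, 2, 0, 0, -1, -1], [0, 0, 0, 2, -1, 0, -1], [0, -1, 0, -1, 2, 0, 0], [0, 0, -1, 0, 0, 2, 0], [0, 0, -1, -1, 0, 0, 2]].
All simple roots have the same length, so the diagram is simply laced. The associated Dynkin diagram is a chain of 5 nodes with a fork of two nodes at one end (D_7), so the type is D_7 (the algebra so(14)).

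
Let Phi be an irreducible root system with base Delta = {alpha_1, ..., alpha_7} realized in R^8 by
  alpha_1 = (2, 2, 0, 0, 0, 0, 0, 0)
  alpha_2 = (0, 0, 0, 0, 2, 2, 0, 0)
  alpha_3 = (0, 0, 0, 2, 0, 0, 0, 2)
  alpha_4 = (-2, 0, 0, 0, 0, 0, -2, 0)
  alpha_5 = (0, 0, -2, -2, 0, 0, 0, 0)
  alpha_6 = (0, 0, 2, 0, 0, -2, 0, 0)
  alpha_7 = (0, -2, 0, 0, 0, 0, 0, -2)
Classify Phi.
A_7

Compute the Cartan integers a_ij = 2(alpha_i, alpha_j)/(alpha_j, alpha_j); the resulting 7x7 Cartan matrix is
[[2, 0, 0, -1, 0, 0, -1], [0, 2, 0, 0, 0, -1, 0], [0, 0, 2, 0, -1, 0, -1], [-1, 0, 0, 2, 0, 0, 0], [0, 0, -1, 0, 2, -1, 0], [0, -1, 0, 0, -1, 2, 0], [-1, 0, -1, 0, 0, 0, 2]].
All simple roots have the same length, so the diagram is simply laced. The associated Dynkin diagram is a chain of 7 nodes with single edges (A_7), so the type is A_7 (the algebra sl(8)).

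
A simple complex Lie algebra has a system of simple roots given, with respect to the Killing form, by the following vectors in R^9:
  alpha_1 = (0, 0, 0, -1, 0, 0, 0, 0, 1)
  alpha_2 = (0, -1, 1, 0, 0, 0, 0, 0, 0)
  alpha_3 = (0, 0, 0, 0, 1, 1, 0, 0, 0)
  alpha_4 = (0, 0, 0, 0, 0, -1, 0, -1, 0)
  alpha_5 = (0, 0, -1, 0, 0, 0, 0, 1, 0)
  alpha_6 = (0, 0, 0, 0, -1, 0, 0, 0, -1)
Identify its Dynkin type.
A_6 (sl(7))

Compute the Cartan integers a_ij = 2(alpha_i, alpha_j)/(alpha_j, alpha_j); the resulting 6x6 Cartan matrix is
[[2, 0, 0, 0, 0, -1], [0, 2, 0, 0, -1, 0], [0, 0, 2, -1, 0, -1], [0, 0, -1, 2, -1, 0], [0, -1, 0, -1, 2, 0], [-1, 0, -1, 0, 0, 2]].
All simple roots have the same length, so the diagram is simply laced. The associated Dynkin diagram is a chain of 6 nodes with single edges (A_6), so the type is A_6 (the algebra sl(7)).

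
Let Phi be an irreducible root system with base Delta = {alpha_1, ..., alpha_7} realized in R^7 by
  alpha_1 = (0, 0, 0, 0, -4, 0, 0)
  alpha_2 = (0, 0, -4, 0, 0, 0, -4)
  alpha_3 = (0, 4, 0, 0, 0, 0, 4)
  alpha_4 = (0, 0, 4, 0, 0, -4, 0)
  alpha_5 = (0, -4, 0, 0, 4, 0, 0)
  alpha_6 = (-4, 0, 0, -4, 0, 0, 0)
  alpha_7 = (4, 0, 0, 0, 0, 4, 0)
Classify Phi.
B_7 (so(15))

Compute the Cartan integers a_ij = 2(alpha_i, alpha_j)/(alpha_j, alpha_j); the resulting 7x7 Cartan matrix is
[[2, 0, 0, 0, -1, 0, 0], [0, 2, -1, -1, 0, 0, 0], [0, -1, 2, 0, -1, 0, 0], [0, -1, 0, 2, 0, 0, -1], [-2, 0, -1, 0, 2, 0, 0], [0, 0, 0, 0, 0, 2, -1], [0, 0, 0, -1, 0, -1, 2]].
The roots have two lengths (squared-length ratio 2:1); the short ones are alpha_{1}. The associated Dynkin diagram is a chain of 7 nodes with a double edge at one end; the terminal node there is the unique short simple root (B_7), so the type is B_7 (the algebra so(15)).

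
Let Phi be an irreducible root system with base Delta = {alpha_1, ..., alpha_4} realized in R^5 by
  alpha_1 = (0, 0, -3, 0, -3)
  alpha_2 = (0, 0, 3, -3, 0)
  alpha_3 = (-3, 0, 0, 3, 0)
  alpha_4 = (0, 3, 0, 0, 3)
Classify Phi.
A4

Compute the Cartan integers a_ij = 2(alpha_i, alpha_j)/(alpha_j, alpha_j); the resulting 4x4 Cartan matrix is
[[2, -1, 0, -1], [-1, 2, -1, 0], [0, -1, 2, 0], [-1, 0, 0, 2]].
All simple roots have the same length, so the diagram is simply laced. The associated Dynkin diagram is a chain of 4 nodes with single edges (A_4), so the type is A_4 (the algebra sl(5)).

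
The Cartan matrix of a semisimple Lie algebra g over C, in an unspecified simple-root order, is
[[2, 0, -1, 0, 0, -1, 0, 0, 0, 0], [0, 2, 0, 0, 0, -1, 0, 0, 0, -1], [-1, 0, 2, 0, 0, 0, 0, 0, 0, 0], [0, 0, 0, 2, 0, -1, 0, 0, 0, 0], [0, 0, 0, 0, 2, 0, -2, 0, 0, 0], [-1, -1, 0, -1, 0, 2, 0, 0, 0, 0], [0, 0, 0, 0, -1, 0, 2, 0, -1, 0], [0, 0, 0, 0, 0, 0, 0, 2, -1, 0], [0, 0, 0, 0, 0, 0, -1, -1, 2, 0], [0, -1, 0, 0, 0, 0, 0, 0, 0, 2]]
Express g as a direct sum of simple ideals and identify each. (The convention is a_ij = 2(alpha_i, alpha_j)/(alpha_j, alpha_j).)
The diagram associated to this matrix has two connected components: the simple roots {alpha_5, alpha_7, alpha_8, alpha_9} form a chain of 4 nodes with a double edge at one end; the terminal node there is the unique long simple root (C_4), and {alpha_1, alpha_2, alpha_3, alpha_4, alpha_6, alpha_10} form a chain of 5 nodes with one extra node attached to the third node from one end (E_6). A semisimple Lie algebra decomposes uniquely as the direct sum of simple ideals, one per connected component of its Dynkin diagram, so g ≅ C_4 ⊕ E_6 (dimension 36 + 78 = 114).

type C_4 ⊕ type E_6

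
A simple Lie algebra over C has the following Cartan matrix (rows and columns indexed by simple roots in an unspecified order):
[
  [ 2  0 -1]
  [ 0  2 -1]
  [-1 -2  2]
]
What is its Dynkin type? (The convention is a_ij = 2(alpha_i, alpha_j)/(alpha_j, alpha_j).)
type B_3

The matrix has rank 3 with 2's on the diagonal. Reading the off-diagonal entries as Dynkin edges (a single edge where a_ij = a_ji = -1; a double or triple edge where a_ij * a_ji = 2 or 3), the diagram is a chain of 3 nodes with a double edge at one end; the terminal node there is the unique short simple root (B_3). One simple-root ordering that puts it in standard form is (alpha_1, alpha_3, alpha_2). So the algebra is type B_3, i.e. so(7).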